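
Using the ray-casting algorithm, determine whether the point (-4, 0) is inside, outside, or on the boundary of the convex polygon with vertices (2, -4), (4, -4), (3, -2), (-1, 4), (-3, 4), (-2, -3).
The point (-4, 0) lies strictly outside the polygon

Cast a horizontal ray to the right from the query point and count how many polygon edges it crosses (each edge strictly once or zero times, handled with the usual half-open convention). 
Parity of crossings → even ⇒ outside.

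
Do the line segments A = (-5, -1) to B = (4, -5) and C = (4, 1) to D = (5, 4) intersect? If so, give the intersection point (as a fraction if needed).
No (intersection of containing lines falls outside at least one segment)

Parametrize and solve: t = 25/31, s = -54/31. At least one of these is outside [0, 1], so the segments do not intersect.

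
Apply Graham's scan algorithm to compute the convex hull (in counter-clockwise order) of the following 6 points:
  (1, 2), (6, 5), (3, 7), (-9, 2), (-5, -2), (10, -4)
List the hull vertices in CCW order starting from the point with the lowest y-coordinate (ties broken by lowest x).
Hull (CCW) = [(10, -4), (6, 5), (3, 7), (-9, 2), (-5, -2)]

Graham scan procedure:
  1. Find the pivot p₀ = point with lowest y (tie → lowest x): (10, -4).
  2. Sort the remaining points by polar angle around p₀.
  3. Walk through sorted points, maintaining a stack; pop the top while the last three entries make a non-left turn (cross product ≤ 0).
  4. Final stack is the convex hull in CCW order: (10, -4), (6, 5), (3, 7), (-9, 2), (-5, -2).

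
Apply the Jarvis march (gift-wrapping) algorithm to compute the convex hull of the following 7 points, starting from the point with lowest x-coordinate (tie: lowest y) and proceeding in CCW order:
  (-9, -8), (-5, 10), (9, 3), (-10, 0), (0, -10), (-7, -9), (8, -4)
Hull (CCW) = [(-10, 0), (-9, -8), (-7, -9), (0, -10), (8, -4), (9, 3), (-5, 10)]

Jarvis march: at each step, from the current hull vertex p, select the next vertex q as the point such that every other point lies strictly to the left of (or on) the directed line p → q. (Equivalently: for every other point r, the cross product (q − p) × (r − p) ≥ 0.)
Starting point (lowest x, tie lowest y): (-10, 0). Wrap until returning to start. Resulting hull: (-10, 0), (-9, -8), (-7, -9), (0, -10), (8, -4), (9, 3), (-5, 10).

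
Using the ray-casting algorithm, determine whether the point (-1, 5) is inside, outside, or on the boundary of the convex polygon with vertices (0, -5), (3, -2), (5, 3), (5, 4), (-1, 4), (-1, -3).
The point (-1, 5) lies strictly outside the polygon

Cast a horizontal ray to the right from the query point and count how many polygon edges it crosses (each edge strictly once or zero times, handled with the usual half-open convention). 
Parity of crossings → even ⇒ outside.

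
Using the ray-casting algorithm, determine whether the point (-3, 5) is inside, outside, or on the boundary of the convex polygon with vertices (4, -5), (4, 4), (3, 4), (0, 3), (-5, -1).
The point (-3, 5) lies strictly outside the polygon

Cast a horizontal ray to the right from the query point and count how many polygon edges it crosses (each edge strictly once or zero times, handled with the usual half-open convention). 
Parity of crossings → even ⇒ outside.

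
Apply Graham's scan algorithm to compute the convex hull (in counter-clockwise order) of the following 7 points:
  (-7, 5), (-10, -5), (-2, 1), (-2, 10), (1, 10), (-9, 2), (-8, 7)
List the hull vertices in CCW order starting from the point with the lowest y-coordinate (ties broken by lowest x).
Hull (CCW) = [(-10, -5), (-2, 1), (1, 10), (-2, 10), (-8, 7), (-9, 2)]

Graham scan procedure:
  1. Find the pivot p₀ = point with lowest y (tie → lowest x): (-10, -5).
  2. Sort the remaining points by polar angle around p₀.
  3. Walk through sorted points, maintaining a stack; pop the top while the last three entries make a non-left turn (cross product ≤ 0).
  4. Final stack is the convex hull in CCW order: (-10, -5), (-2, 1), (1, 10), (-2, 10), (-8, 7), (-9, 2).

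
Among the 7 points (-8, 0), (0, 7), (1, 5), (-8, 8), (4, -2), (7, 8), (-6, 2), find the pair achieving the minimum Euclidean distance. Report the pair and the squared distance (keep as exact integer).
Pair = ((0, 7), (1, 5)); squared distance = 5

Compute all C(7, 2) = 21 pairwise squared distances (x_i − x_j)² + (y_i − y_j)². The minimum is 5, attained by the pair ((0, 7), (1, 5)).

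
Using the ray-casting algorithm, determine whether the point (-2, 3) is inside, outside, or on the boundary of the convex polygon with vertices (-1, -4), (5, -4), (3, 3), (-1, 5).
The point (-2, 3) lies strictly outside the polygon

Cast a horizontal ray to the right from the query point and count how many polygon edges it crosses (each edge strictly once or zero times, handled with the usual half-open convention). 
Parity of crossings → even ⇒ outside.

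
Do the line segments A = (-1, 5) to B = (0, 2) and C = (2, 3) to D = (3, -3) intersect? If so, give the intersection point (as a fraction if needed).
No (intersection of containing lines falls outside at least one segment)

Parametrize and solve: t = 16/3, s = 7/3. At least one of these is outside [0, 1], so the segments do not intersect.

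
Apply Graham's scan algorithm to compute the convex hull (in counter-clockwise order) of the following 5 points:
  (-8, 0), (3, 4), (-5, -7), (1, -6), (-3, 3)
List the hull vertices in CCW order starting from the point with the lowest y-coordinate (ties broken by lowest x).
Hull (CCW) = [(-5, -7), (1, -6), (3, 4), (-3, 3), (-8, 0)]

Graham scan procedure:
  1. Find the pivot p₀ = point with lowest y (tie → lowest x): (-5, -7).
  2. Sort the remaining points by polar angle around p₀.
  3. Walk through sorted points, maintaining a stack; pop the top while the last three entries make a non-left turn (cross product ≤ 0).
  4. Final stack is the convex hull in CCW order: (-5, -7), (1, -6), (3, 4), (-3, 3), (-8, 0).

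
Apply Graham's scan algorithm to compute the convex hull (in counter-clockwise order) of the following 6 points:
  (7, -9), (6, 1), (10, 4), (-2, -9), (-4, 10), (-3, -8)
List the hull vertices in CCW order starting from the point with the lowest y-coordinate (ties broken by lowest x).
Hull (CCW) = [(-2, -9), (7, -9), (10, 4), (-4, 10), (-3, -8)]

Graham scan procedure:
  1. Find the pivot p₀ = point with lowest y (tie → lowest x): (-2, -9).
  2. Sort the remaining points by polar angle around p₀.
  3. Walk through sorted points, maintaining a stack; pop the top while the last three entries make a non-left turn (cross product ≤ 0).
  4. Final stack is the convex hull in CCW order: (-2, -9), (7, -9), (10, 4), (-4, 10), (-3, -8).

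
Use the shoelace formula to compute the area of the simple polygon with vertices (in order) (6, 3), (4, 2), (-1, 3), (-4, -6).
Area = 28

Shoelace formula: Area = (1/2) |Σ_i (x_i · y_{i+1} − x_{i+1} · y_i)| (indices mod n). Compute each cross term:
  (6)(2) − (4)(3) = 0
  (4)(3) − (-1)(2) = 14
  (-1)(-6) − (-4)(3) = 18
  (-4)(3) − (6)(-6) = 24
Sum = 56, so (signed) Area = 56/2 = 28, |Area| = 28.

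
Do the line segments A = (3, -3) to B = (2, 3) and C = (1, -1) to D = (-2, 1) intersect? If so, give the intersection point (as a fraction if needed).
No (intersection of containing lines falls outside at least one segment)

Parametrize and solve: t = 1/8, s = -5/8. At least one of these is outside [0, 1], so the segments do not intersect.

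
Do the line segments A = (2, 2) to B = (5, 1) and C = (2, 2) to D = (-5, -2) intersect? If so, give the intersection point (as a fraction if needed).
Yes; intersection at (2, 2) (t = 0 on AB, s = 0 on CD)

Parametrize AB as A + t(B − A) = (2 + 3 t, 2 + -1 t) and CD as C + s(D − C) = (2 + -7 s, 2 + -4 s). Solve the linear system for (t, s). Determinant = 19 ≠ 0, so a unique intersection of the containing lines exists. Solution: t = 0, s = 0 — both in [0, 1], so the segments cross. Intersection point: (2, 2).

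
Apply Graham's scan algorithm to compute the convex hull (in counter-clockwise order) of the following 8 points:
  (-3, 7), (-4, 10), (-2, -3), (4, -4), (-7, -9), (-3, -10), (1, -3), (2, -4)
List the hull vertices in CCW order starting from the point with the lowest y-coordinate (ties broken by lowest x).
Hull (CCW) = [(-3, -10), (4, -4), (-4, 10), (-7, -9)]

Graham scan procedure:
  1. Find the pivot p₀ = point with lowest y (tie → lowest x): (-3, -10).
  2. Sort the remaining points by polar angle around p₀.
  3. Walk through sorted points, maintaining a stack; pop the top while the last three entries make a non-left turn (cross product ≤ 0).
  4. Final stack is the convex hull in CCW order: (-3, -10), (4, -4), (-4, 10), (-7, -9).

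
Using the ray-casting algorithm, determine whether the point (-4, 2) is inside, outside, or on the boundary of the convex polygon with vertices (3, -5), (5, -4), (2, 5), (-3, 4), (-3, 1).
The point (-4, 2) lies strictly outside the polygon

Cast a horizontal ray to the right from the query point and count how many polygon edges it crosses (each edge strictly once or zero times, handled with the usual half-open convention). 
Parity of crossings → even ⇒ outside.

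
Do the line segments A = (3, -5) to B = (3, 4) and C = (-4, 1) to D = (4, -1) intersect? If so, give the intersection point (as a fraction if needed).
Yes; intersection at (3, -3/4) (t = 17/36 on AB, s = 7/8 on CD)

Parametrize AB as A + t(B − A) = (3 + 0 t, -5 + 9 t) and CD as C + s(D − C) = (-4 + 8 s, 1 + -2 s). Solve the linear system for (t, s). Determinant = 72 ≠ 0, so a unique intersection of the containing lines exists. Solution: t = 17/36, s = 7/8 — both in [0, 1], so the segments cross. Intersection point: (3, -3/4).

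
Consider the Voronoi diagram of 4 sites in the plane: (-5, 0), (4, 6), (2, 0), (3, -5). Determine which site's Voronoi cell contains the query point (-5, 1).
Nearest site = (-5, 0)

The Voronoi cell of site s contains exactly those query points closer to s than to any other site. Compute squared distances from q = (-5, 1) to each site:
  (-5 − -5)² + (0 − 1)² = 1
  (2 − -5)² + (0 − 1)² = 50
  (3 − -5)² + (-5 − 1)² = 100
  (4 − -5)² + (6 − 1)² = 106
Minimum is attained by (-5, 0), so q lies in its Voronoi cell.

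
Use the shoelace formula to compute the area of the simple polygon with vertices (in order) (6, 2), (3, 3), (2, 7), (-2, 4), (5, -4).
Area = 71/2

Shoelace formula: Area = (1/2) |Σ_i (x_i · y_{i+1} − x_{i+1} · y_i)| (indices mod n). Compute each cross term:
  (6)(3) − (3)(2) = 12
  (3)(7) − (2)(3) = 15
  (2)(4) − (-2)(7) = 22
  (-2)(-4) − (5)(4) = -12
  (5)(2) − (6)(-4) = 34
Sum = 71, so (signed) Area = 71/2 = 71/2, |Area| = 71/2.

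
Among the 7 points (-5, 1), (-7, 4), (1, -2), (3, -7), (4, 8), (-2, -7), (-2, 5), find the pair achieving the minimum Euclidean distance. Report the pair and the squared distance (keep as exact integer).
Pair = ((-5, 1), (-7, 4)); squared distance = 13

Compute all C(7, 2) = 21 pairwise squared distances (x_i − x_j)² + (y_i − y_j)². The minimum is 13, attained by the pair ((-5, 1), (-7, 4)).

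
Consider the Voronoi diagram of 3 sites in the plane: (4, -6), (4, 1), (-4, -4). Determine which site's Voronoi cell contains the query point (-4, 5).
Nearest site = (4, 1)

The Voronoi cell of site s contains exactly those query points closer to s than to any other site. Compute squared distances from q = (-4, 5) to each site:
  (4 − -4)² + (1 − 5)² = 80
  (-4 − -4)² + (-4 − 5)² = 81
  (4 − -4)² + (-6 − 5)² = 185
Minimum is attained by (4, 1), so q lies in its Voronoi cell.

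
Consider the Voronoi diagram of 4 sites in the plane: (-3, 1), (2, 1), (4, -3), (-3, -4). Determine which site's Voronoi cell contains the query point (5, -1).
Nearest site = (4, -3)

The Voronoi cell of site s contains exactly those query points closer to s than to any other site. Compute squared distances from q = (5, -1) to each site:
  (4 − 5)² + (-3 − -1)² = 5
  (2 − 5)² + (1 − -1)² = 13
  (-3 − 5)² + (1 − -1)² = 68
  (-3 − 5)² + (-4 − -1)² = 73
Minimum is attained by (4, -3), so q lies in its Voronoi cell.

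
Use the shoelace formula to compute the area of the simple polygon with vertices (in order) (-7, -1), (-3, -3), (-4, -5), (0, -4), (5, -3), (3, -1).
Area = 51/2

Shoelace formula: Area = (1/2) |Σ_i (x_i · y_{i+1} − x_{i+1} · y_i)| (indices mod n). Compute each cross term:
  (-7)(-3) − (-3)(-1) = 18
  (-3)(-5) − (-4)(-3) = 3
  (-4)(-4) − (0)(-5) = 16
  (0)(-3) − (5)(-4) = 20
  (5)(-1) − (3)(-3) = 4
  (3)(-1) − (-7)(-1) = -10
Sum = 51, so (signed) Area = 51/2 = 51/2, |Area| = 51/2.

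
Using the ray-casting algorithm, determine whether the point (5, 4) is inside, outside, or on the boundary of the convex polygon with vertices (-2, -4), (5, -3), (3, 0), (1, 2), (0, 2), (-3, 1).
The point (5, 4) lies strictly outside the polygon

Cast a horizontal ray to the right from the query point and count how many polygon edges it crosses (each edge strictly once or zero times, handled with the usual half-open convention). 
Parity of crossings → even ⇒ outside.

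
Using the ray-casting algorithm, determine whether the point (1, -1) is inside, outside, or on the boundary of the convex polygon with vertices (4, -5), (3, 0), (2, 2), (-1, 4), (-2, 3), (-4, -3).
The point (1, -1) lies strictly inside the polygon

Cast a horizontal ray to the right from the query point and count how many polygon edges it crosses (each edge strictly once or zero times, handled with the usual half-open convention). 
Parity of crossings → odd ⇒ inside.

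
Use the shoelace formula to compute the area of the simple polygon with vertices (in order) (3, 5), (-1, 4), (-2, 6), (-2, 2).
Area = 11/2

Shoelace formula: Area = (1/2) |Σ_i (x_i · y_{i+1} − x_{i+1} · y_i)| (indices mod n). Compute each cross term:
  (3)(4) − (-1)(5) = 17
  (-1)(6) − (-2)(4) = 2
  (-2)(2) − (-2)(6) = 8
  (-2)(5) − (3)(2) = -16
Sum = 11, so (signed) Area = 11/2 = 11/2, |Area| = 11/2.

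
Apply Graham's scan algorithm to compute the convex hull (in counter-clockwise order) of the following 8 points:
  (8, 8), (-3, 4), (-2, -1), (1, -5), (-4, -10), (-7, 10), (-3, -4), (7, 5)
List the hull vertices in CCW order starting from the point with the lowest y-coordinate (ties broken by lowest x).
Hull (CCW) = [(-4, -10), (1, -5), (7, 5), (8, 8), (-7, 10)]

Graham scan procedure:
  1. Find the pivot p₀ = point with lowest y (tie → lowest x): (-4, -10).
  2. Sort the remaining points by polar angle around p₀.
  3. Walk through sorted points, maintaining a stack; pop the top while the last three entries make a non-left turn (cross product ≤ 0).
  4. Final stack is the convex hull in CCW order: (-4, -10), (1, -5), (7, 5), (8, 8), (-7, 10).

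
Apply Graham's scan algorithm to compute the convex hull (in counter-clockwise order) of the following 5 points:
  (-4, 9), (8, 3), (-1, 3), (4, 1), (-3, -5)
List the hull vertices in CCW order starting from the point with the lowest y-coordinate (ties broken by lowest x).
Hull (CCW) = [(-3, -5), (8, 3), (-4, 9)]

Graham scan procedure:
  1. Find the pivot p₀ = point with lowest y (tie → lowest x): (-3, -5).
  2. Sort the remaining points by polar angle around p₀.
  3. Walk through sorted points, maintaining a stack; pop the top while the last three entries make a non-left turn (cross product ≤ 0).
  4. Final stack is the convex hull in CCW order: (-3, -5), (8, 3), (-4, 9).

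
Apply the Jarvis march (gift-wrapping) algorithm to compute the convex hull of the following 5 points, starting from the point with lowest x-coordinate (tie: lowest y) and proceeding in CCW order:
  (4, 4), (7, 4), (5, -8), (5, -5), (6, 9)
Hull (CCW) = [(4, 4), (5, -8), (7, 4), (6, 9)]

Jarvis march: at each step, from the current hull vertex p, select the next vertex q as the point such that every other point lies strictly to the left of (or on) the directed line p → q. (Equivalently: for every other point r, the cross product (q − p) × (r − p) ≥ 0.)
Starting point (lowest x, tie lowest y): (4, 4). Wrap until returning to start. Resulting hull: (4, 4), (5, -8), (7, 4), (6, 9).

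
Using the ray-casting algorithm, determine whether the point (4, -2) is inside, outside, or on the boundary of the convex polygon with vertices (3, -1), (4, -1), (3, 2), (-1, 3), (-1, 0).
The point (4, -2) lies strictly outside the polygon

Cast a horizontal ray to the right from the query point and count how many polygon edges it crosses (each edge strictly once or zero times, handled with the usual half-open convention). 
Parity of crossings → even ⇒ outside.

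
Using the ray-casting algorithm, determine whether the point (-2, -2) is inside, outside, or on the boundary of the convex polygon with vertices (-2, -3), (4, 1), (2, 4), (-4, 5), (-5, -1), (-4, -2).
The point (-2, -2) lies strictly inside the polygon

Cast a horizontal ray to the right from the query point and count how many polygon edges it crosses (each edge strictly once or zero times, handled with the usual half-open convention). 
Parity of crossings → odd ⇒ inside.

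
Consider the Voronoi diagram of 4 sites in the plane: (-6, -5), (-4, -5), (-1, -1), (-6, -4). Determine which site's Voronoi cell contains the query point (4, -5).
Nearest site = (-1, -1)

The Voronoi cell of site s contains exactly those query points closer to s than to any other site. Compute squared distances from q = (4, -5) to each site:
  (-1 − 4)² + (-1 − -5)² = 41
  (-4 − 4)² + (-5 − -5)² = 64
  (-6 − 4)² + (-5 − -5)² = 100
  (-6 − 4)² + (-4 − -5)² = 101
Minimum is attained by (-1, -1), so q lies in its Voronoi cell.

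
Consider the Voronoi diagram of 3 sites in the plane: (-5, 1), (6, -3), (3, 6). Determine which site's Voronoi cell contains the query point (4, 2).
Nearest site = (3, 6)

The Voronoi cell of site s contains exactly those query points closer to s than to any other site. Compute squared distances from q = (4, 2) to each site:
  (3 − 4)² + (6 − 2)² = 17
  (6 − 4)² + (-3 − 2)² = 29
  (-5 − 4)² + (1 − 2)² = 82
Minimum is attained by (3, 6), so q lies in its Voronoi cell.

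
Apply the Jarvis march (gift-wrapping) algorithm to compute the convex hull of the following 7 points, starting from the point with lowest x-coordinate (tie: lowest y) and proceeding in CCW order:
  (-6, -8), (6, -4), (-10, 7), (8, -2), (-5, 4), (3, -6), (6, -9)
Hull (CCW) = [(-10, 7), (-6, -8), (6, -9), (8, -2)]

Jarvis march: at each step, from the current hull vertex p, select the next vertex q as the point such that every other point lies strictly to the left of (or on) the directed line p → q. (Equivalently: for every other point r, the cross product (q − p) × (r − p) ≥ 0.)
Starting point (lowest x, tie lowest y): (-10, 7). Wrap until returning to start. Resulting hull: (-10, 7), (-6, -8), (6, -9), (8, -2).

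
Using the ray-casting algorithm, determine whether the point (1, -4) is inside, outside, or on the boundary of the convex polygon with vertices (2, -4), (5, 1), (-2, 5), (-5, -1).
The point (1, -4) lies strictly outside the polygon

Cast a horizontal ray to the right from the query point and count how many polygon edges it crosses (each edge strictly once or zero times, handled with the usual half-open convention). 
Parity of crossings → even ⇒ outside.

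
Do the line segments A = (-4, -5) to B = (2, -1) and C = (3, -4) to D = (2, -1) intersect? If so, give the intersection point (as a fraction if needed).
Yes; intersection at (2, -1) (t = 1 on AB, s = 1 on CD)

Parametrize AB as A + t(B − A) = (-4 + 6 t, -5 + 4 t) and CD as C + s(D − C) = (3 + -1 s, -4 + 3 s). Solve the linear system for (t, s). Determinant = -22 ≠ 0, so a unique intersection of the containing lines exists. Solution: t = 1, s = 1 — both in [0, 1], so the segments cross. Intersection point: (2, -1).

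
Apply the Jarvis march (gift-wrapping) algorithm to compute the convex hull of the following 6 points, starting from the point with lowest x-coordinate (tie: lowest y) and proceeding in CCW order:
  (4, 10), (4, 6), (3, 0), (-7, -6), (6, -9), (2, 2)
Hull (CCW) = [(-7, -6), (6, -9), (4, 10)]

Jarvis march: at each step, from the current hull vertex p, select the next vertex q as the point such that every other point lies strictly to the left of (or on) the directed line p → q. (Equivalently: for every other point r, the cross product (q − p) × (r − p) ≥ 0.)
Starting point (lowest x, tie lowest y): (-7, -6). Wrap until returning to start. Resulting hull: (-7, -6), (6, -9), (4, 10).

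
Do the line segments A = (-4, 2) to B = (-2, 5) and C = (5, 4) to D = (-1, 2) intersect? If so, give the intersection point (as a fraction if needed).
No (intersection of containing lines falls outside at least one segment)

Parametrize and solve: t = -3/7, s = 23/14. At least one of these is outside [0, 1], so the segments do not intersect.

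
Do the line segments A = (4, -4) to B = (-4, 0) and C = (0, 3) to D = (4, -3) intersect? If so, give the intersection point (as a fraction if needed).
No (intersection of containing lines falls outside at least one segment)

Parametrize and solve: t = -1/8, s = 5/4. At least one of these is outside [0, 1], so the segments do not intersect.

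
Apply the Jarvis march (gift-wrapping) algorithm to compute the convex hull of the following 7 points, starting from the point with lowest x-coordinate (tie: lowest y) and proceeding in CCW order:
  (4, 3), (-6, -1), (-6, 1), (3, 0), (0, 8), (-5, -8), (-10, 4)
Hull (CCW) = [(-10, 4), (-5, -8), (3, 0), (4, 3), (0, 8)]

Jarvis march: at each step, from the current hull vertex p, select the next vertex q as the point such that every other point lies strictly to the left of (or on) the directed line p → q. (Equivalently: for every other point r, the cross product (q − p) × (r − p) ≥ 0.)
Starting point (lowest x, tie lowest y): (-10, 4). Wrap until returning to start. Resulting hull: (-10, 4), (-5, -8), (3, 0), (4, 3), (0, 8).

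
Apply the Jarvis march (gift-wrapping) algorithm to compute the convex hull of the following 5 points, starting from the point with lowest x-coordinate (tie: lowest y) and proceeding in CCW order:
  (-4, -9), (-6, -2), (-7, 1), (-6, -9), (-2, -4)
Hull (CCW) = [(-7, 1), (-6, -9), (-4, -9), (-2, -4)]

Jarvis march: at each step, from the current hull vertex p, select the next vertex q as the point such that every other point lies strictly to the left of (or on) the directed line p → q. (Equivalently: for every other point r, the cross product (q − p) × (r − p) ≥ 0.)
Starting point (lowest x, tie lowest y): (-7, 1). Wrap until returning to start. Resulting hull: (-7, 1), (-6, -9), (-4, -9), (-2, -4).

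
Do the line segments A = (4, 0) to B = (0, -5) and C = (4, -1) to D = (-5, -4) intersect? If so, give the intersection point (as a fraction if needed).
Yes; intersection at (32/11, -15/11) (t = 3/11 on AB, s = 4/33 on CD)

Parametrize AB as A + t(B − A) = (4 + -4 t, 0 + -5 t) and CD as C + s(D − C) = (4 + -9 s, -1 + -3 s). Solve the linear system for (t, s). Determinant = 33 ≠ 0, so a unique intersection of the containing lines exists. Solution: t = 3/11, s = 4/33 — both in [0, 1], so the segments cross. Intersection point: (32/11, -15/11).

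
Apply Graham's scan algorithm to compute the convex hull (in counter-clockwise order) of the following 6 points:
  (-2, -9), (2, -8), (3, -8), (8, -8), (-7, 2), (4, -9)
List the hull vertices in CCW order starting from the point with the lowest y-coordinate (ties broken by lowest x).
Hull (CCW) = [(-2, -9), (4, -9), (8, -8), (-7, 2)]

Graham scan procedure:
  1. Find the pivot p₀ = point with lowest y (tie → lowest x): (-2, -9).
  2. Sort the remaining points by polar angle around p₀.
  3. Walk through sorted points, maintaining a stack; pop the top while the last three entries make a non-left turn (cross product ≤ 0).
  4. Final stack is the convex hull in CCW order: (-2, -9), (4, -9), (8, -8), (-7, 2).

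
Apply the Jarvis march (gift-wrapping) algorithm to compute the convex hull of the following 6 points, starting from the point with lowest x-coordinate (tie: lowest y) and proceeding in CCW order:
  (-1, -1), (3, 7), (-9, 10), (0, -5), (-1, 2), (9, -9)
Hull (CCW) = [(-9, 10), (0, -5), (9, -9), (3, 7)]

Jarvis march: at each step, from the current hull vertex p, select the next vertex q as the point such that every other point lies strictly to the left of (or on) the directed line p → q. (Equivalently: for every other point r, the cross product (q − p) × (r − p) ≥ 0.)
Starting point (lowest x, tie lowest y): (-9, 10). Wrap until returning to start. Resulting hull: (-9, 10), (0, -5), (9, -9), (3, 7).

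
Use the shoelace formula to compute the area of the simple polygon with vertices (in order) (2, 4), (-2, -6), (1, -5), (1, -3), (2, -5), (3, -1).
Area = 21

Shoelace formula: Area = (1/2) |Σ_i (x_i · y_{i+1} − x_{i+1} · y_i)| (indices mod n). Compute each cross term:
  (2)(-6) − (-2)(4) = -4
  (-2)(-5) − (1)(-6) = 16
  (1)(-3) − (1)(-5) = 2
  (1)(-5) − (2)(-3) = 1
  (2)(-1) − (3)(-5) = 13
  (3)(4) − (2)(-1) = 14
Sum = 42, so (signed) Area = 42/2 = 21, |Area| = 21.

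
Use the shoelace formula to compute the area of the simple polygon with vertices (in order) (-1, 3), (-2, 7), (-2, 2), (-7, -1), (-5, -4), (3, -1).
Area = 73/2

Shoelace formula: Area = (1/2) |Σ_i (x_i · y_{i+1} − x_{i+1} · y_i)| (indices mod n). Compute each cross term:
  (-1)(7) − (-2)(3) = -1
  (-2)(2) − (-2)(7) = 10
  (-2)(-1) − (-7)(2) = 16
  (-7)(-4) − (-5)(-1) = 23
  (-5)(-1) − (3)(-4) = 17
  (3)(3) − (-1)(-1) = 8
Sum = 73, so (signed) Area = 73/2 = 73/2, |Area| = 73/2.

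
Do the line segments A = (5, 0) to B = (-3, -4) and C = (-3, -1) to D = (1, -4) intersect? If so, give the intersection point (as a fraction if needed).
Yes; intersection at (-3/5, -14/5) (t = 7/10 on AB, s = 3/5 on CD)

Parametrize AB as A + t(B − A) = (5 + -8 t, 0 + -4 t) and CD as C + s(D − C) = (-3 + 4 s, -1 + -3 s). Solve the linear system for (t, s). Determinant = -40 ≠ 0, so a unique intersection of the containing lines exists. Solution: t = 7/10, s = 3/5 — both in [0, 1], so the segments cross. Intersection point: (-3/5, -14/5).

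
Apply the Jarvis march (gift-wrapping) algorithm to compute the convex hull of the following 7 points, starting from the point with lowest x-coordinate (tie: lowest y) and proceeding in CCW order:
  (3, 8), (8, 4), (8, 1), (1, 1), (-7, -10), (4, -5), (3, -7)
Hull (CCW) = [(-7, -10), (3, -7), (8, 1), (8, 4), (3, 8)]

Jarvis march: at each step, from the current hull vertex p, select the next vertex q as the point such that every other point lies strictly to the left of (or on) the directed line p → q. (Equivalently: for every other point r, the cross product (q − p) × (r − p) ≥ 0.)
Starting point (lowest x, tie lowest y): (-7, -10). Wrap until returning to start. Resulting hull: (-7, -10), (3, -7), (8, 1), (8, 4), (3, 8).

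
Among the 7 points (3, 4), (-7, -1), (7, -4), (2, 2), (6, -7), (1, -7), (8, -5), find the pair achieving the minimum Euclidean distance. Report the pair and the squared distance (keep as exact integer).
Pair = ((7, -4), (8, -5)); squared distance = 2

Compute all C(7, 2) = 21 pairwise squared distances (x_i − x_j)² + (y_i − y_j)². The minimum is 2, attained by the pair ((7, -4), (8, -5)).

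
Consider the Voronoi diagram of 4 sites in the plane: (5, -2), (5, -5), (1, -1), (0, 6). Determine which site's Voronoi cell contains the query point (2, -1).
Nearest site = (1, -1)

The Voronoi cell of site s contains exactly those query points closer to s than to any other site. Compute squared distances from q = (2, -1) to each site:
  (1 − 2)² + (-1 − -1)² = 1
  (5 − 2)² + (-2 − -1)² = 10
  (5 − 2)² + (-5 − -1)² = 25
  (0 − 2)² + (6 − -1)² = 53
Minimum is attained by (1, -1), so q lies in its Voronoi cell.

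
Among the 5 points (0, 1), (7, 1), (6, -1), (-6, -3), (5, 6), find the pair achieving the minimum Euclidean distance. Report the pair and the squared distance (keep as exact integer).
Pair = ((7, 1), (6, -1)); squared distance = 5

Compute all C(5, 2) = 10 pairwise squared distances (x_i − x_j)² + (y_i − y_j)². The minimum is 5, attained by the pair ((7, 1), (6, -1)).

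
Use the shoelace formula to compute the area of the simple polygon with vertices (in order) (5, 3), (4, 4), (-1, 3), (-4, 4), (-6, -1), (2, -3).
Area = 101/2

Shoelace formula: Area = (1/2) |Σ_i (x_i · y_{i+1} − x_{i+1} · y_i)| (indices mod n). Compute each cross term:
  (5)(4) − (4)(3) = 8
  (4)(3) − (-1)(4) = 16
  (-1)(4) − (-4)(3) = 8
  (-4)(-1) − (-6)(4) = 28
  (-6)(-3) − (2)(-1) = 20
  (2)(3) − (5)(-3) = 21
Sum = 101, so (signed) Area = 101/2 = 101/2, |Area| = 101/2.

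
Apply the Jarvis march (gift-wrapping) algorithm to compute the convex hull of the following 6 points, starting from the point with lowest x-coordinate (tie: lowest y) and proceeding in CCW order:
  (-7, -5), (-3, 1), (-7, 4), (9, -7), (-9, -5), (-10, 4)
Hull (CCW) = [(-10, 4), (-9, -5), (9, -7), (-7, 4)]

Jarvis march: at each step, from the current hull vertex p, select the next vertex q as the point such that every other point lies strictly to the left of (or on) the directed line p → q. (Equivalently: for every other point r, the cross product (q − p) × (r − p) ≥ 0.)
Starting point (lowest x, tie lowest y): (-10, 4). Wrap until returning to start. Resulting hull: (-10, 4), (-9, -5), (9, -7), (-7, 4).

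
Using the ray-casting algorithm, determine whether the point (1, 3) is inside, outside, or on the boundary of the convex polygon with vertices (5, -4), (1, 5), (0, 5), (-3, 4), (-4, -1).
The point (1, 3) lies strictly inside the polygon

Cast a horizontal ray to the right from the query point and count how many polygon edges it crosses (each edge strictly once or zero times, handled with the usual half-open convention). 
Parity of crossings → odd ⇒ inside.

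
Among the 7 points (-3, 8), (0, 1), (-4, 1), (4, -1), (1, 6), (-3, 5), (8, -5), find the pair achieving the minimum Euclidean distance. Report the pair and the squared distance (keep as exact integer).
Pair = ((-3, 8), (-3, 5)); squared distance = 9

Compute all C(7, 2) = 21 pairwise squared distances (x_i − x_j)² + (y_i − y_j)². The minimum is 9, attained by the pair ((-3, 8), (-3, 5)).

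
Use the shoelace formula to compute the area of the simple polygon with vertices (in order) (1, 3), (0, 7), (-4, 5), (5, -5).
Area = 25

Shoelace formula: Area = (1/2) |Σ_i (x_i · y_{i+1} − x_{i+1} · y_i)| (indices mod n). Compute each cross term:
  (1)(7) − (0)(3) = 7
  (0)(5) − (-4)(7) = 28
  (-4)(-5) − (5)(5) = -5
  (5)(3) − (1)(-5) = 20
Sum = 50, so (signed) Area = 50/2 = 25, |Area| = 25.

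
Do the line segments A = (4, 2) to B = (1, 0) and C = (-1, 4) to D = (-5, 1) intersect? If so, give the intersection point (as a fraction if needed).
No (intersection of containing lines falls outside at least one segment)

Parametrize and solve: t = 23, s = 16. At least one of these is outside [0, 1], so the segments do not intersect.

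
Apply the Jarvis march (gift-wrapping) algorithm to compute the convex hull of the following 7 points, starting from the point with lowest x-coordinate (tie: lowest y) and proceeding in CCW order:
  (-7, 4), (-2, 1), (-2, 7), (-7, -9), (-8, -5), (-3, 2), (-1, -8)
Hull (CCW) = [(-8, -5), (-7, -9), (-1, -8), (-2, 7), (-7, 4)]

Jarvis march: at each step, from the current hull vertex p, select the next vertex q as the point such that every other point lies strictly to the left of (or on) the directed line p → q. (Equivalently: for every other point r, the cross product (q − p) × (r − p) ≥ 0.)
Starting point (lowest x, tie lowest y): (-8, -5). Wrap until returning to start. Resulting hull: (-8, -5), (-7, -9), (-1, -8), (-2, 7), (-7, 4).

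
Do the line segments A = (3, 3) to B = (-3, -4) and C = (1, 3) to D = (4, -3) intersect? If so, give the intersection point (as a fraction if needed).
Yes; intersection at (33/19, 29/19) (t = 4/19 on AB, s = 14/57 on CD)

Parametrize AB as A + t(B − A) = (3 + -6 t, 3 + -7 t) and CD as C + s(D − C) = (1 + 3 s, 3 + -6 s). Solve the linear system for (t, s). Determinant = -57 ≠ 0, so a unique intersection of the containing lines exists. Solution: t = 4/19, s = 14/57 — both in [0, 1], so the segments cross. Intersection point: (33/19, 29/19).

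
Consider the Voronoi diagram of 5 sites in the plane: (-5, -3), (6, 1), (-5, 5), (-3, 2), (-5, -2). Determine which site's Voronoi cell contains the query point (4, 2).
Nearest site = (6, 1)

The Voronoi cell of site s contains exactly those query points closer to s than to any other site. Compute squared distances from q = (4, 2) to each site:
  (6 − 4)² + (1 − 2)² = 5
  (-3 − 4)² + (2 − 2)² = 49
  (-5 − 4)² + (5 − 2)² = 90
  (-5 − 4)² + (-2 − 2)² = 97
  (-5 − 4)² + (-3 − 2)² = 106
Minimum is attained by (6, 1), so q lies in its Voronoi cell.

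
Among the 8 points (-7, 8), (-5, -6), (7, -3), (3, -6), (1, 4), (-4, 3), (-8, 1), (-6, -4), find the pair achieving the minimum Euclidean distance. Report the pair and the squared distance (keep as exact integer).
Pair = ((-5, -6), (-6, -4)); squared distance = 5

Compute all C(8, 2) = 28 pairwise squared distances (x_i − x_j)² + (y_i − y_j)². The minimum is 5, attained by the pair ((-5, -6), (-6, -4)).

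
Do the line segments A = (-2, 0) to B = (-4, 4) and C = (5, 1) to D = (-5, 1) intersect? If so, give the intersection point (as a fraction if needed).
Yes; intersection at (-5/2, 1) (t = 1/4 on AB, s = 3/4 on CD)

Parametrize AB as A + t(B − A) = (-2 + -2 t, 0 + 4 t) and CD as C + s(D − C) = (5 + -10 s, 1 + 0 s). Solve the linear system for (t, s). Determinant = -40 ≠ 0, so a unique intersection of the containing lines exists. Solution: t = 1/4, s = 3/4 — both in [0, 1], so the segments cross. Intersection point: (-5/2, 1).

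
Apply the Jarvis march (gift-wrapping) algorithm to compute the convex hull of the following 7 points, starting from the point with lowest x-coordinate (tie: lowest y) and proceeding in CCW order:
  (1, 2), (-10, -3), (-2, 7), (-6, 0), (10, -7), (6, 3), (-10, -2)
Hull (CCW) = [(-10, -3), (10, -7), (6, 3), (-2, 7), (-10, -2)]

Jarvis march: at each step, from the current hull vertex p, select the next vertex q as the point such that every other point lies strictly to the left of (or on) the directed line p → q. (Equivalently: for every other point r, the cross product (q − p) × (r − p) ≥ 0.)
Starting point (lowest x, tie lowest y): (-10, -3). Wrap until returning to start. Resulting hull: (-10, -3), (10, -7), (6, 3), (-2, 7), (-10, -2).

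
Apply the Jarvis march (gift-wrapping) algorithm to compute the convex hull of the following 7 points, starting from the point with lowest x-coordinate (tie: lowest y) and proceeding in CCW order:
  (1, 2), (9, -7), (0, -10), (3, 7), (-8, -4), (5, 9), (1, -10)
Hull (CCW) = [(-8, -4), (0, -10), (1, -10), (9, -7), (5, 9)]

Jarvis march: at each step, from the current hull vertex p, select the next vertex q as the point such that every other point lies strictly to the left of (or on) the directed line p → q. (Equivalently: for every other point r, the cross product (q − p) × (r − p) ≥ 0.)
Starting point (lowest x, tie lowest y): (-8, -4). Wrap until returning to start. Resulting hull: (-8, -4), (0, -10), (1, -10), (9, -7), (5, 9).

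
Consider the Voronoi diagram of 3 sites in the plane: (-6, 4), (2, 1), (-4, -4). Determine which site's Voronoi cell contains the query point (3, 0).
Nearest site = (2, 1)

The Voronoi cell of site s contains exactly those query points closer to s than to any other site. Compute squared distances from q = (3, 0) to each site:
  (2 − 3)² + (1 − 0)² = 2
  (-4 − 3)² + (-4 − 0)² = 65
  (-6 − 3)² + (4 − 0)² = 97
Minimum is attained by (2, 1), so q lies in its Voronoi cell.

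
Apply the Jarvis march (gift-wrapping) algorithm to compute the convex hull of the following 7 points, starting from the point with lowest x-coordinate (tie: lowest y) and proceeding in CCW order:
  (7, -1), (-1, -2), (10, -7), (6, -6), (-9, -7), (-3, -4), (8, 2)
Hull (CCW) = [(-9, -7), (10, -7), (8, 2), (-1, -2)]

Jarvis march: at each step, from the current hull vertex p, select the next vertex q as the point such that every other point lies strictly to the left of (or on) the directed line p → q. (Equivalently: for every other point r, the cross product (q − p) × (r − p) ≥ 0.)
Starting point (lowest x, tie lowest y): (-9, -7). Wrap until returning to start. Resulting hull: (-9, -7), (10, -7), (8, 2), (-1, -2).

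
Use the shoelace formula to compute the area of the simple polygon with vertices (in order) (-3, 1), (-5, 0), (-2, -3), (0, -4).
Area = 8

Shoelace formula: Area = (1/2) |Σ_i (x_i · y_{i+1} − x_{i+1} · y_i)| (indices mod n). Compute each cross term:
  (-3)(0) − (-5)(1) = 5
  (-5)(-3) − (-2)(0) = 15
  (-2)(-4) − (0)(-3) = 8
  (0)(1) − (-3)(-4) = -12
Sum = 16, so (signed) Area = 16/2 = 8, |Area| = 8.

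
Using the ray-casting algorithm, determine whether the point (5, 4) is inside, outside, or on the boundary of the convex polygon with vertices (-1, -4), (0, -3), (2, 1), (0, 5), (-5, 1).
The point (5, 4) lies strictly outside the polygon

Cast a horizontal ray to the right from the query point and count how many polygon edges it crosses (each edge strictly once or zero times, handled with the usual half-open convention). 
Parity of crossings → even ⇒ outside.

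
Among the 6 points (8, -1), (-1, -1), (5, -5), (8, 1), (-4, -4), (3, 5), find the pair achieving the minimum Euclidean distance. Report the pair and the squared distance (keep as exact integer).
Pair = ((8, -1), (8, 1)); squared distance = 4

Compute all C(6, 2) = 15 pairwise squared distances (x_i − x_j)² + (y_i − y_j)². The minimum is 4, attained by the pair ((8, -1), (8, 1)).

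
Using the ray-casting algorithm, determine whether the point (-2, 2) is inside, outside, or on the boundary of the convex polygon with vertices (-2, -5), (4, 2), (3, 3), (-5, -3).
The point (-2, 2) lies strictly outside the polygon

Cast a horizontal ray to the right from the query point and count how many polygon edges it crosses (each edge strictly once or zero times, handled with the usual half-open convention). 
Parity of crossings → even ⇒ outside.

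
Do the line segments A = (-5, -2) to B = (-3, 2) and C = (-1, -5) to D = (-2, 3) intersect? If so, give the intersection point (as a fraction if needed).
No (intersection of containing lines falls outside at least one segment)

Parametrize and solve: t = 29/20, s = 11/10. At least one of these is outside [0, 1], so the segments do not intersect.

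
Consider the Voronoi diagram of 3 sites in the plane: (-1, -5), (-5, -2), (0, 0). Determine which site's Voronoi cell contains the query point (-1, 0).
Nearest site = (0, 0)

The Voronoi cell of site s contains exactly those query points closer to s than to any other site. Compute squared distances from q = (-1, 0) to each site:
  (0 − -1)² + (0 − 0)² = 1
  (-5 − -1)² + (-2 − 0)² = 20
  (-1 − -1)² + (-5 − 0)² = 25
Minimum is attained by (0, 0), so q lies in its Voronoi cell.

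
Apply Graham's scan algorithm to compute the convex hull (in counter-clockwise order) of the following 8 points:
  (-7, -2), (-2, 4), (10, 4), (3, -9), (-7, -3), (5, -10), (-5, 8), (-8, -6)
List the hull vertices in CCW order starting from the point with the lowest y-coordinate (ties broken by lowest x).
Hull (CCW) = [(5, -10), (10, 4), (-5, 8), (-8, -6)]

Graham scan procedure:
  1. Find the pivot p₀ = point with lowest y (tie → lowest x): (5, -10).
  2. Sort the remaining points by polar angle around p₀.
  3. Walk through sorted points, maintaining a stack; pop the top while the last three entries make a non-left turn (cross product ≤ 0).
  4. Final stack is the convex hull in CCW order: (5, -10), (10, 4), (-5, 8), (-8, -6).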